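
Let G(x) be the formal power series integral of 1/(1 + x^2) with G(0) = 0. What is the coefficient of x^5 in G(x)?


1/(1 + x^2) = sum_{j>=0} (-1)^j x^(2j). Integrating termwise with G(0) = 0:
G(x) = sum_{j>=0} (-1)^j x^(2j+1) / (2j+1) = arctan(x).
Only odd powers are nonzero. For x^5 write 5 = 2*2 + 1, giving
(-1)^2 / 5 = 1/5 = 1/5.

1/5


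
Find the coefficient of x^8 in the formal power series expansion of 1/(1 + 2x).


Write 1/(1 + c x) = 1/(1 - (-c) x) and apply the geometric-series identity
1/(1 - y) = sum_{k>=0} y^k to get 1/(1 + c x) = sum_{k>=0} (-c)^k x^k.
So the coefficient of x^k is (-c)^k = (-1)^k * c^k.
Here c = 2 and k = 8:
(-2)^8 = 1 * 256 = 256

256


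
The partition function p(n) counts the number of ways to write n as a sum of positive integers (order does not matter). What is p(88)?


Using the generating function prod_{k>=1} 1/(1-x^k), we compute p(88).
By dynamic programming over parts 1 through 88:
p(88) = 44108109

44108109


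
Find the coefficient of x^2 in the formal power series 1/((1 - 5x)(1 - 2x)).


By partial fractions or Cauchy convolution:
The coefficient equals sum_{k=0}^{2} 5^k * 2^(2-k).
= 39

39


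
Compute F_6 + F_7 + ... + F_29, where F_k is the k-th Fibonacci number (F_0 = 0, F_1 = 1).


Use the identity sum_{k=0}^{N} F_k = F_{N+2} - 1 (which follows from F_{k+2} - F_{k+1} = F_k). Then
sum_{k=6}^{29} F_k = (F_{31} - 1) - (F_{7} - 1) = F_{31} - F_{7}.
Computing: F_{31} = 1346269, F_{7} = 13, so
Sum = 1346269 - 13 = 1346256.

1346256


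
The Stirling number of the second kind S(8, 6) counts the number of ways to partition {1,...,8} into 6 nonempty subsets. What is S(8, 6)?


Using the explicit formula S(n,k) = (1/k!) sum_{j=0}^{k} (-1)^(k-j) C(k,j) j^n:
S(8, 6) = 266
Equivalently, S(n,k) is n! times the coefficient of x^n in the EGF (e^x - 1)^k / k!.

266


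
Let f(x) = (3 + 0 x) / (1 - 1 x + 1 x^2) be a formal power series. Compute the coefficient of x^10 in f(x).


Write f(x) = sum_{k>=0} a_k x^k. Multiplying both sides by 1 - 1 x + 1 x^2 gives
(1 - 1 x + 1 x^2) sum_{k>=0} a_k x^k = 3 + 0 x.
Matching coefficients:
 x^0: a_0 = 3
 x^1: a_1 - 1 a_0 = 0  =>  a_1 = 1*3 + 0 = 3
 x^k (k >= 2): a_k = 1 a_{k-1} - 1 a_{k-2}.
Iterating: a_2 = 0, a_3 = -3, a_4 = -3, a_5 = 0, a_6 = 3, a_7 = 3, a_8 = 0, a_9 = -3, a_10 = -3.
So the coefficient of x^10 is -3.

-3


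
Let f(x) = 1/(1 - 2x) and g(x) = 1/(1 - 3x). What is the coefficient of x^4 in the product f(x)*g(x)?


The coefficient of x^n in f*g is the Cauchy product: sum_{k=0}^{n} a^k * b^(n-k).
With a=2, b=3, n=4:
sum_{k=0}^{4} 2^k * 3^(4-k)
= 211

211


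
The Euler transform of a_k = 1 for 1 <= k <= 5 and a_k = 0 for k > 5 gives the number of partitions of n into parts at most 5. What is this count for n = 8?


Partitions of 8 into parts at most 5:
Using generating function (1-x)^(-1)(1-x^2)^(-1)...(1-x^5)^(-1),
the coefficient of x^8 = 18

18


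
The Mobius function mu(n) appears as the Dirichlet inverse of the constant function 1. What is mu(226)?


226 = 2 * 113 (all distinct primes).
mu(226) = (-1)^2 = 1

1


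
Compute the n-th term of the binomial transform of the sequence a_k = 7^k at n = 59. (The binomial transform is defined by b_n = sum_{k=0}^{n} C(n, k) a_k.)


With a_k = 7^k, b_n = sum_{k=0}^{n} C(n, k) 7^k = (1 + 7)^n by the binomial theorem.
For n = 59: (1 + 7)^59 = 8^59 = 191561942608236107294793378393788647952342390272950272.

191561942608236107294793378393788647952342390272950272


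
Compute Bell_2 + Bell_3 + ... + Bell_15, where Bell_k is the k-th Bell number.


Recall Bell_k counts set partitions of a k-set (with Bell_0 = 1 by convention).
Bell_2 through Bell_15: 2, 5, 15, 52, 203, 877, 4140, 21147, 115975, 678570, 4213597, 27644437, 190899322, 1382958545
Sum = 2 + 5 + 15 + 52 + 203 + 877 + 4140 + 21147 + 115975 + 678570 + 4213597 + 27644437 + 190899322 + 1382958545 = 1606536887.

1606536887


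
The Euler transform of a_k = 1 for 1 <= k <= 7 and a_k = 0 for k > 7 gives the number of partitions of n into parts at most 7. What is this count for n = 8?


Partitions of 8 into parts at most 7:
Using generating function (1-x)^(-1)(1-x^2)^(-1)...(1-x^7)^(-1),
the coefficient of x^8 = 21

21


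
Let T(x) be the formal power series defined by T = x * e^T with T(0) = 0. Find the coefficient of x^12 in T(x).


Apply the Lagrange inversion formula: if T = x * phi(T) with phi(t) = e^t, then
[x^n] T = (1/n) [t^(n-1)] phi(t)^n = (1/n) [t^(n-1)] e^(n t) = (1/n) * n^(n-1) / (n-1)! = n^(n-1) / n!.
When c = 1 this is the Cayley count of rooted labeled trees on n vertices, divided by n!.
For n = 12: 12^11 / 12! = 743008370688/479001600 = 2985984/1925.

2985984/1925


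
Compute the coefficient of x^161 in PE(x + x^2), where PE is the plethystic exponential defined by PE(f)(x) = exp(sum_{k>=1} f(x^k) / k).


With f(x) = x + x^2, the exponent is sum_{k>=1} (x^k + x^(2k)) / k = -ln(1 - x) - ln(1 - x^2). Exponentiating:
PE(x + x^2) = 1 / ((1 - x)(1 - x^2)).
This is the generating function for partitions of n into parts of size 1 or 2. The number of 2's can be any j in 0..80, and the rest are 1's, so
[x^161] = floor(161/2) + 1 = 81.

81


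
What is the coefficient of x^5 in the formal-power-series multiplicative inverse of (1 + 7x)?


The inverse is 1/(1 + 7x). Apply the geometric identity 1/(1 - y) = sum_{k>=0} y^k with y = -7x:
1/(1 + 7x) = sum_{k>=0} (-7)^k x^k.
So the coefficient of x^5 is (-7)^5 = -16807.

-16807


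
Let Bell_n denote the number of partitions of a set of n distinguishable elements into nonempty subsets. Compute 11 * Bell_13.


Bell_13 can be computed from the Bell triangle or from Dobinski's identity Bell_n = (1/e) * sum_{k>=0} k^n / k!.
Computing Bell_13 = 27644437.
Then 11 * 27644437 = 304088807.

304088807


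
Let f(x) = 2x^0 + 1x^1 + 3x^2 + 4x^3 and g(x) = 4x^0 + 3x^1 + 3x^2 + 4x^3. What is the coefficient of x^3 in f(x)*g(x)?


Cauchy product at x^3:
2*4 + 1*3 + 3*3 + 4*4
= 36

36


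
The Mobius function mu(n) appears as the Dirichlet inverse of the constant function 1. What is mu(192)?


192 has a squared prime factor, so mu(192) = 0.
Factorization reveals a repeated prime.

0


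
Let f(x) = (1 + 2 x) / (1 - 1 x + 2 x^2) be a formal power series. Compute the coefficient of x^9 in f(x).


Write f(x) = sum_{k>=0} a_k x^k. Multiplying both sides by 1 - 1 x + 2 x^2 gives
(1 - 1 x + 2 x^2) sum_{k>=0} a_k x^k = 1 + 2 x.
Matching coefficients:
 x^0: a_0 = 1
 x^1: a_1 - 1 a_0 = 2  =>  a_1 = 1*1 + 2 = 3
 x^k (k >= 2): a_k = 1 a_{k-1} - 2 a_{k-2}.
Iterating: a_2 = 1, a_3 = -5, a_4 = -7, a_5 = 3, a_6 = 17, a_7 = 11, a_8 = -23, a_9 = -45.
So the coefficient of x^9 is -45.

-45


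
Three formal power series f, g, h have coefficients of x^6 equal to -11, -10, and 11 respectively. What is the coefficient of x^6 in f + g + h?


Series addition is componentwise:
-11 + -10 + 11
= -10

-10


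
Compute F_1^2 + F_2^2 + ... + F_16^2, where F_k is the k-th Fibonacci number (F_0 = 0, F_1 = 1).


There is a standard identity sum_{k=0}^{N} F_k^2 = F_N * F_{N+1} (proved inductively from the telescoping relation F_k^2 = F_k F_{k+1} - F_{k-1} F_k). Then
sum_{k=1}^{16} F_k^2 = F_16 F_17 - F_0 F_1.
Computing: F_16 = 987, F_17 = 1597, F_0 = 0, F_1 = 1.
Sum = 987 * 1597 - 0 * 1 = 1576239.

1576239


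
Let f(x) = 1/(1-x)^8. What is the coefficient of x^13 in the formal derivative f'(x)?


Differentiate: d/dx [ 1/(1-x)^r ] = r / (1-x)^(r+1).
Here r = 8, so f'(x) = 8 / (1-x)^9.
The expansion of 1/(1-x)^(r+1) has coefficient of x^n equal to C(n+r, r).
So the coefficient of x^13 in f'(x) is
8 * C(21, 8) = 8 * 203490 = 1627920

1627920


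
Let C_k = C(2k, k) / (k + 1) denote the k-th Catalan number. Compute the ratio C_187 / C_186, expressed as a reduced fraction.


Using C_k = (2k)! / (k! (k+1)!), the ratio C_{k+1}/C_k simplifies to
C_{k+1}/C_k = [(2k+2)! / ((k+1)! (k+2)!)] * [k! (k+1)! / (2k)!]
 = (2k+2)(2k+1) / ((k+1)(k+2)) = 2(2k+1) / (k+2).
For k = 186: 2(2*186 + 1) / (186 + 2) = 746/188 = 373/94.

373/94


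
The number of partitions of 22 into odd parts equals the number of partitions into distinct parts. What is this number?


Computing partitions of 22 into odd parts (1, 3, 5, ...):
Using the generating function prod_{k>=0} 1/(1-x^(2k+1)),
the count is 89

89


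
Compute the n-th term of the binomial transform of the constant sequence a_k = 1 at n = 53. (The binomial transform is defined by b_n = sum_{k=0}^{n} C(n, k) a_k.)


With a_k = 1 for all k, b_n = sum_{k=0}^{n} C(n, k) = 2^n by the binomial theorem.
For n = 53: 2^53 = 9007199254740992.

9007199254740992


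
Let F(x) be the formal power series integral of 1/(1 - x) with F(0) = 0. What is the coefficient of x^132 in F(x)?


1/(1 - x) = sum_{k>=0} x^k. Integrating termwise and using F(0) = 0 gives
F(x) = sum_{k>=0} x^(k+1) / (k+1) = sum_{m>=1} x^m / m = -ln(1 - x).
So the coefficient of x^132 is 1/132 = 1/132.

1/132


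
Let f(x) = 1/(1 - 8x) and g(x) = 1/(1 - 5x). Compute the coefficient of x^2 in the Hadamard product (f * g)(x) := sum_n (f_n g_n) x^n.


f has coefficients f_k = 8^k and g has coefficients g_k = 5^k, so the Hadamard product has coefficient (f*g)_k = 8^k * 5^k = 40^k.
For k = 2: 40^2 = 1600.

1600


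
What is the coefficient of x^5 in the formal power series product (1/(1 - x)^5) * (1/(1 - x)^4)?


Combine the factors: (1/(1 - x)^5) * (1/(1 - x)^4) = 1/(1 - x)^9.
Then use 1/(1 - x)^r = sum_{k>=0} C(k + r - 1, r - 1) x^k with r = 9 and k = 5:
C(13, 8) = 1287.

1287


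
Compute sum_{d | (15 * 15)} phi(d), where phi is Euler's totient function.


First, 15 * 15 = 225. One classical identity is sum_{d | n} phi(d) = n (each k in [1, n] has a unique gcd with n, and among the k's with gcd(k, n) = n/d there are phi(d) of them). So the sum equals 225. We also verify directly:
Divisors of 225: 1, 3, 5, 9, 15, 25, 45, 75, 225.
phi values: 1, 2, 4, 6, 8, 20, 24, 40, 120.
Sum = 225.

225


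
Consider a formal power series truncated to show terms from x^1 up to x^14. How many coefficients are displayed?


From x^1 to x^14 inclusive, the count is 14 - 1 + 1 = 14.

14


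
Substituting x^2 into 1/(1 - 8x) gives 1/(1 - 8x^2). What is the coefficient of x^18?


The coefficient of x^(2m) in 1/(1 - 8x^2) is 8^m.
With n = 18 = 2*9, the coefficient is 8^9 = 134217728.

134217728


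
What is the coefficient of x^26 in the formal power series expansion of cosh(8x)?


The Maclaurin series is cosh(t) = sum_{m>=0} t^(2m) / (2m)!, so substituting t = 8x, only even powers of x are nonzero, with coefficient of x^(2m) equal to 8^(2m) / (2m)!.
For x^26 the coefficient is 8^26/26! = 302231454903657293676544/403291461126605635584000000 = 36028797018963968/48076088562799171875.

36028797018963968/48076088562799171875


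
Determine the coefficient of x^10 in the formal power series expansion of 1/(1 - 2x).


The geometric series identity gives 1/(1 - c x) = sum_{k>=0} c^k x^k, so the coefficient of x^k is c^k.
Here c = 2 and k = 10.
Computing: 2^10 = 1024

1024


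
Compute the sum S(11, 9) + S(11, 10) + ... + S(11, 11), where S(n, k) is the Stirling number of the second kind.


By definition, S(n, k) counts partitions of an n-set into exactly k nonempty blocks.
Computing row n = 11 for k = 9..11:
S(11, k): 1155, 55, 1
Sum = 1211.

1211


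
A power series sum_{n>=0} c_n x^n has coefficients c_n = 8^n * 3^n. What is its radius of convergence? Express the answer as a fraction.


By the root test (Cauchy-Hadamard), the radius is R = 1 / limsup_n |c_n|^(1/n).
Here |c_n|^(1/n) = (8^n * 3^n)^(1/n) = 8 * 3 = 24 for all n.
So R = 1/24 = 1/24.

1/24


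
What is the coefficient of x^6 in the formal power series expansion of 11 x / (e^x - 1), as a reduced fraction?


The exponential generating function for Bernoulli numbers is
x / (e^x - 1) = sum_{k>=0} B_k x^k / k!.
So the coefficient of x^6 in 11 x / (e^x - 1) is 11 B_6 / 6!.
Computing: B_6 = 1/42, 6! = 720, giving
11 * 1/42 / 720 = 11/30240.

11/30240


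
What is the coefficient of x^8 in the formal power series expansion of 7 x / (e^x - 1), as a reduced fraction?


The exponential generating function for Bernoulli numbers is
x / (e^x - 1) = sum_{k>=0} B_k x^k / k!.
So the coefficient of x^8 in 7 x / (e^x - 1) is 7 B_8 / 8!.
Computing: B_8 = -1/30, 8! = 40320, giving
7 * -1/30 / 40320 = -1/172800.

-1/172800


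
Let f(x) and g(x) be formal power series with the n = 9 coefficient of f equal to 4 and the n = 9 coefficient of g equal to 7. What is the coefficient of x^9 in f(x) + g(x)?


Addition of formal power series is termwise.
The coefficient of x^9 in f + g = 4 + 7
= 11

11


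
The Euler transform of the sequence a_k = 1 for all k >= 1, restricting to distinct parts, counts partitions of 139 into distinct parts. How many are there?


Partitions of 139 into distinct parts can be computed via generating function.
Product (1+x)(1+x^2)(1+x^3)...
The coefficient of x^139 = 8953856

8953856


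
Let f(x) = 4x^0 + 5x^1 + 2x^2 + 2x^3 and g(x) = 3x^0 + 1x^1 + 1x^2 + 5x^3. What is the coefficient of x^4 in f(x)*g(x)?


Cauchy product at x^4:
5*5 + 2*1 + 2*1
= 29

29


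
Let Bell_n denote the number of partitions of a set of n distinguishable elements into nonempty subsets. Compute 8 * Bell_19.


Bell_19 can be computed from the Bell triangle or from Dobinski's identity Bell_n = (1/e) * sum_{k>=0} k^n / k!.
Computing Bell_19 = 5832742205057.
Then 8 * 5832742205057 = 46661937640456.

46661937640456


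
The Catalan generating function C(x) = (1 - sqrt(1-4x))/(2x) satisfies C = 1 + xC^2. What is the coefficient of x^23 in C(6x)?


Substituting x -> 6x scales the n-th coefficient by 6^n, so [x^23] C(6x) = 6^23 * C_23.
C_23 = C(2*23, 23)/(24) = 8233430727600/24 = 343059613650.
So 6^23 * 343059613650 = 789730223053602816 * 343059613650 = 270924545208497305297512038400.

270924545208497305297512038400


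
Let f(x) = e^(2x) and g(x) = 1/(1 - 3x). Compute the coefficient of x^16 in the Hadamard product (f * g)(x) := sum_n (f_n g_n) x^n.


Expanding: f_k = 2^k/k! (from e^(2x)) and g_k = 3^k (from 1/(1 - 3x)). So the Hadamard coefficient (f * g)_k = 2^k 3^k / k! = (6)^k / k!.
For k = 16: 6^16/16! = 2821109907456/20922789888000 = 118098/875875.

118098/875875


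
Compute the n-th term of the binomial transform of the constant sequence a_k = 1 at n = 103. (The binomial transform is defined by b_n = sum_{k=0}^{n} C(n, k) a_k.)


With a_k = 1 for all k, b_n = sum_{k=0}^{n} C(n, k) = 2^n by the binomial theorem.
For n = 103: 2^103 = 10141204801825835211973625643008.

10141204801825835211973625643008


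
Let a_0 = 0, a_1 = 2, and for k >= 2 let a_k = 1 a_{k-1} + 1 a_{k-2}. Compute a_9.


Iterating the recurrence forward:
a_0 = 0
a_1 = 2
a_2 = 1*2 + 1*0 = 2
a_3 = 1*2 + 1*2 = 4
a_4 = 1*4 + 1*2 = 6
a_5 = 1*6 + 1*4 = 10
a_6 = 1*10 + 1*6 = 16
a_7 = 1*16 + 1*10 = 26
a_8 = 1*26 + 1*16 = 42
a_9 = 1*42 + 1*26 = 68
So a_9 = 68.

68


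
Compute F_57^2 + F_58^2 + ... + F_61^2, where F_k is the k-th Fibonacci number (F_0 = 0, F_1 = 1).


There is a standard identity sum_{k=0}^{N} F_k^2 = F_N * F_{N+1} (proved inductively from the telescoping relation F_k^2 = F_k F_{k+1} - F_{k-1} F_k). Then
sum_{k=57}^{61} F_k^2 = F_61 F_62 - F_56 F_57.
Computing: F_61 = 2504730781961, F_62 = 4052739537881, F_56 = 225851433717, F_57 = 365435296162.
Sum = 2504730781961 * 4052739537881 - 225851433717 * 365435296162 = 10068487386231954703470487.

10068487386231954703470487


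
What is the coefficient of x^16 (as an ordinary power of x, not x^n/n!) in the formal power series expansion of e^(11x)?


The exponential series is e^y = sum_{k>=0} y^k / k!. Substituting y = 11x gives
e^(11x) = sum_{k>=0} 11^k x^k / k!.
So the coefficient of x^n is a^n/n! with a = 11, n = 16:
11^16 / 16! = 45949729863572161/20922789888000 = 4177248169415651/1902071808000

4177248169415651/1902071808000


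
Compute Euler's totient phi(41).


phi(n) counts integers in [1, n] coprime to n. Using the multiplicative formula phi(n) = n * prod_{p | n} (1 - 1/p):
41 = 41, so
phi(41) = 41 * (1 - 1/41) = 40.

40


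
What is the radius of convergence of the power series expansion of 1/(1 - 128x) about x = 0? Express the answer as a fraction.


Expanding 1/(1 - 128x) = sum_{k>=0} 128^k x^k, the series converges when |128x| < 1, i.e., |x| < 1/128.
So the radius of convergence is 1/128 = 1/128.

1/128


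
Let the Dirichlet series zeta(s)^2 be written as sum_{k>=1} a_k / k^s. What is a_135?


The Dirichlet convolution of the constant function 1 with itself gives (1 * 1)(k) = sum_{d | k} 1 = d(k), the number of positive divisors of k.
Since zeta(s) = sum_{k>=1} 1/k^s, we have zeta(s)^2 = sum_{k>=1} d(k)/k^s, so a_k = d(k).
For k = 135: the divisors are 1, 3, 5, 9, 15, 27, 45, 135.
Count = 8.

8


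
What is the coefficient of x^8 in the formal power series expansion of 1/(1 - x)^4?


The expansion 1/(1 - x)^r = sum_{k>=0} C(k + r - 1, r - 1) x^k follows from the multiset / negative-binomial theorem (or from repeated differentiation of the geometric series).
For r = 4 and k = 8:
C(11, 3) = 39916800 / (6 * 40320) = 165.

165


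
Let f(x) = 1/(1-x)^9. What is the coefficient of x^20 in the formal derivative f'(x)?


Differentiate: d/dx [ 1/(1-x)^r ] = r / (1-x)^(r+1).
Here r = 9, so f'(x) = 9 / (1-x)^10.
The expansion of 1/(1-x)^(r+1) has coefficient of x^n equal to C(n+r, r).
So the coefficient of x^20 in f'(x) is
9 * C(29, 9) = 9 * 10015005 = 90135045

90135045


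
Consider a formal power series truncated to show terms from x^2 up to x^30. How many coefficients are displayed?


From x^2 to x^30 inclusive, the count is 30 - 2 + 1 = 29.

29


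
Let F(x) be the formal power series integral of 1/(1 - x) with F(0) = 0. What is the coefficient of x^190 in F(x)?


1/(1 - x) = sum_{k>=0} x^k. Integrating termwise and using F(0) = 0 gives
F(x) = sum_{k>=0} x^(k+1) / (k+1) = sum_{m>=1} x^m / m = -ln(1 - x).
So the coefficient of x^190 is 1/190 = 1/190.

1/190


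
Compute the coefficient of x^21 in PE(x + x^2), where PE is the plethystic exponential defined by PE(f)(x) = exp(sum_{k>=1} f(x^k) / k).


With f(x) = x + x^2, the exponent is sum_{k>=1} (x^k + x^(2k)) / k = -ln(1 - x) - ln(1 - x^2). Exponentiating:
PE(x + x^2) = 1 / ((1 - x)(1 - x^2)).
This is the generating function for partitions of n into parts of size 1 or 2. The number of 2's can be any j in 0..10, and the rest are 1's, so
[x^21] = floor(21/2) + 1 = 11.

11


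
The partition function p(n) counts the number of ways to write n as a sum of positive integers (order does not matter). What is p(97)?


Using the generating function prod_{k>=1} 1/(1-x^k), we compute p(97).
By dynamic programming over parts 1 through 97:
p(97) = 133230930

133230930


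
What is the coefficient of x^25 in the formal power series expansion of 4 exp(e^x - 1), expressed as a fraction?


exp(e^x - 1) is the exponential generating function for the Bell numbers Bell_k: exp(e^x - 1) = sum_{k>=0} Bell_k x^k / k!.
So the coefficient of x^25 in 4 exp(e^x - 1) is 4 Bell_25 / 25!.
Computing: Bell_25 = 4638590332229999353 and 25! = 15511210043330985984000000, giving
4 * 4638590332229999353/15511210043330985984000000 = 356814640940769181/298292500833288192000000.

356814640940769181/298292500833288192000000


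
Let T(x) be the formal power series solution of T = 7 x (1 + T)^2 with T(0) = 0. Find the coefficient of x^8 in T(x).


Apply the Lagrange inversion formula: if T = 7 x * phi(T) with phi(t) = (1 + t)^2, then [x^n] T = 7^n * (1/n) [t^(n-1)] phi(t)^n = 7^n * (1/n) [t^(n-1)] (1 + t)^(2n) = 7^n * (1/n) C(2n, n-1).
Using the identity C(2n, n-1) = C(2n, n) * n / (n+1), the unscaled factor equals C(2n, n) / (n+1) = C_n, the n-th Catalan number.
For n = 8: C_8 = C(16, 8) / 9 = 12870/9 = 1430.
With the 7^8 = 5764801 factor, the coefficient is 5764801 * 1430 = 8243665430.

8243665430


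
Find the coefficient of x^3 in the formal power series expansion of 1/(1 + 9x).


Write 1/(1 + c x) = 1/(1 - (-c) x) and apply the geometric-series identity
1/(1 - y) = sum_{k>=0} y^k to get 1/(1 + c x) = sum_{k>=0} (-c)^k x^k.
So the coefficient of x^k is (-c)^k = (-1)^k * c^k.
Here c = 9 and k = 3:
(-9)^3 = -1 * 729 = -729

-729


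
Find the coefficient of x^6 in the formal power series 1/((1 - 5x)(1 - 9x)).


By partial fractions or Cauchy convolution:
The coefficient equals sum_{k=0}^{6} 5^k * 9^(6-k).
= 1176211

1176211


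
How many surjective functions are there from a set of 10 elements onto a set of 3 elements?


By inclusion-exclusion on which target elements are missed, the number of surjections from an n-set onto a k-set is
surj(n, k) = sum_{j=0}^{k} (-1)^j C(k, j) (k - j)^n.
Equivalently surj(n, k) = k! * S(n, k), where S(n, k) is the Stirling number of the second kind.
For n = 10, k = 3:
S(10, 3) = 9330, so
surj = 3! * 9330 = 6 * 9330 = 55980.

55980


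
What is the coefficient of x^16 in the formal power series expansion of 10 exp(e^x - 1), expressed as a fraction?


exp(e^x - 1) is the exponential generating function for the Bell numbers Bell_k: exp(e^x - 1) = sum_{k>=0} Bell_k x^k / k!.
So the coefficient of x^16 in 10 exp(e^x - 1) is 10 Bell_16 / 16!.
Computing: Bell_16 = 10480142147 and 16! = 20922789888000, giving
10 * 10480142147/20922789888000 = 10480142147/2092278988800.

10480142147/2092278988800


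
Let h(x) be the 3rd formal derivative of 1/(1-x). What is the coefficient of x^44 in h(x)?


Differentiating 3 times: d^3/dx^3 [1/(1-x)] = 3!/(1-x)^4.
The expansion 1/(1-x)^4 = sum_{k>=0} C(k+3, 3) x^k, so the coefficient of x^n in 3!/(1-x)^4 is 3! * C(n+3, 3).
For n = 44: 6 * C(47, 3) = 6 * 16215 = 97290

97290


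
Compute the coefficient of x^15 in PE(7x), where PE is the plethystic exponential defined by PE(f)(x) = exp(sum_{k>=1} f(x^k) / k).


With f(x) = 7x, the exponent is sum_{k>=1} 7 x^k / k = 7 * (-ln(1 - x)). Exponentiating:
PE(7x) = exp(-7 ln(1 - x)) = 1/(1 - x)^7.
By the negative binomial expansion, [x^n] 1/(1 - x)^7 = C(n + 6, 6).
For n = 15: C(21, 6) = 54264.

54264


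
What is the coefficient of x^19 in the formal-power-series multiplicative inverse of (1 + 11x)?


The inverse is 1/(1 + 11x). Apply the geometric identity 1/(1 - y) = sum_{k>=0} y^k with y = -11x:
1/(1 + 11x) = sum_{k>=0} (-11)^k x^k.
So the coefficient of x^19 is (-11)^19 = -61159090448414546291.

-61159090448414546291


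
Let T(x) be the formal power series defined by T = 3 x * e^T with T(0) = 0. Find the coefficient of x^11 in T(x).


Apply the Lagrange inversion formula: if T = 3 x * phi(T) with phi(t) = e^t, then
[x^n] T = 3^n * (1/n) [t^(n-1)] phi(t)^n = 3^n * (1/n) [t^(n-1)] e^(n t) = 3^n * (1/n) * n^(n-1) / (n-1)! = 3^n * n^(n-1) / n!.
When c = 1 this is the Cayley count of rooted labeled trees on n vertices, divided by n!.
For n = 11: 3^11 * 11^10 / 11! = 177147 * 25937424601/39916800 = 5156831600217/44800.

5156831600217/44800


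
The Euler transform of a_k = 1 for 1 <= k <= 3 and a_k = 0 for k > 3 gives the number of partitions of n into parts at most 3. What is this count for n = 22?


Partitions of 22 into parts at most 3:
Using generating function (1-x)^(-1)(1-x^2)^(-1)(1-x^3)^(-1),
the coefficient of x^22 = 52

52


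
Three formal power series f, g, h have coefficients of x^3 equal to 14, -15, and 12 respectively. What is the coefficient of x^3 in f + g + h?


Series addition is componentwise:
14 + -15 + 12
= 11

11


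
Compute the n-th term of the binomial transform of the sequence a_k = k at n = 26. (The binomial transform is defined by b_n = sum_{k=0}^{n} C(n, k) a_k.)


With a_k = k, b_n = sum_{k=0}^{n} C(n, k) k. Using k * C(n, k) = n * C(n-1, k-1) gives b_n = n * sum_{k>=1} C(n-1, k-1) = n * 2^(n-1).
For n = 26: 26 * 2^25 = 26 * 33554432 = 872415232.

872415232


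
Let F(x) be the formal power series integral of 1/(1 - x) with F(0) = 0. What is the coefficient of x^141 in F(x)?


1/(1 - x) = sum_{k>=0} x^k. Integrating termwise and using F(0) = 0 gives
F(x) = sum_{k>=0} x^(k+1) / (k+1) = sum_{m>=1} x^m / m = -ln(1 - x).
So the coefficient of x^141 is 1/141 = 1/141.

1/141


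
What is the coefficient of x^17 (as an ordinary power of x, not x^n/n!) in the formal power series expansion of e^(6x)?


The exponential series is e^y = sum_{k>=0} y^k / k!. Substituting y = 6x gives
e^(6x) = sum_{k>=0} 6^k x^k / k!.
So the coefficient of x^n is a^n/n! with a = 6, n = 17:
6^17 / 17! = 16926659444736/355687428096000 = 708588/14889875

708588/14889875


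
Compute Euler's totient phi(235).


phi(n) counts integers in [1, n] coprime to n. Using the multiplicative formula phi(n) = n * prod_{p | n} (1 - 1/p):
235 = 5 * 47, so
phi(235) = 235 * (1 - 1/5) * (1 - 1/47) = 184.

184


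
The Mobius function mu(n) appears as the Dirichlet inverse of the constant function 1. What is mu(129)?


129 = 3 * 43 (all distinct primes).
mu(129) = (-1)^2 = 1

1


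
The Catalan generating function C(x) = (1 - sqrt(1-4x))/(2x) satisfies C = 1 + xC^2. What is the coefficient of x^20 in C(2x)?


Substituting x -> 2x scales the n-th coefficient by 2^n, so [x^20] C(2x) = 2^20 * C_20.
C_20 = C(2*20, 20)/(21) = 137846528820/21 = 6564120420.
So 2^20 * 6564120420 = 1048576 * 6564120420 = 6882979133521920.

6882979133521920


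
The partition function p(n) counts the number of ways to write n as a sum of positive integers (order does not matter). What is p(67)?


Using the generating function prod_{k>=1} 1/(1-x^k), we compute p(67).
By dynamic programming over parts 1 through 67:
p(67) = 2679689

2679689


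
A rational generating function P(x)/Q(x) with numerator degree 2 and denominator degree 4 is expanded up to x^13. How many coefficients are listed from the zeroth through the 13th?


Expanding up to x^13 gives the coefficients for x^0, x^1, ..., x^13.
That is 13 + 1 = 14 coefficients in total.

14


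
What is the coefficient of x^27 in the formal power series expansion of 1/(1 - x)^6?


The negative binomial / multiset identity is
1/(1 - x)^r = sum_{k>=0} C(k + r - 1, r - 1) x^k.
Here r = 6 and k = 27, so the coefficient is
C(27 + 5, 5) = C(32, 5)
= 201376

201376


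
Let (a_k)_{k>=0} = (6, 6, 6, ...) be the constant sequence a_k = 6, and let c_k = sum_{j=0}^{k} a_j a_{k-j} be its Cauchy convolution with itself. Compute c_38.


Since a_j = 6 for all j >= 0, the convolution sum becomes
c_k = sum_{j=0}^{k} 6 * 6 = 36 * (k + 1).
Equivalently, the generating function of (a_k) is 6/(1 - x) and its square is 36/(1 - x)^2 = sum_{k>=0} 36(k + 1) x^k.
For k = 38: 36 * 39 = 1404.

1404


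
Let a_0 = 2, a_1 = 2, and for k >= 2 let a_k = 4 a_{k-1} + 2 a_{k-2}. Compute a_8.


Iterating the recurrence forward:
a_0 = 2
a_1 = 2
a_2 = 4*2 + 2*2 = 12
a_3 = 4*12 + 2*2 = 52
a_4 = 4*52 + 2*12 = 232
a_5 = 4*232 + 2*52 = 1032
a_6 = 4*1032 + 2*232 = 4592
a_7 = 4*4592 + 2*1032 = 20432
a_8 = 4*20432 + 2*4592 = 90912
So a_8 = 90912.

90912


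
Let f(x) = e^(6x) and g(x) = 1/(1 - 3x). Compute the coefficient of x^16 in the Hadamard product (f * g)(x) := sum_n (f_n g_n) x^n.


Expanding: f_k = 6^k/k! (from e^(6x)) and g_k = 3^k (from 1/(1 - 3x)). So the Hadamard coefficient (f * g)_k = 6^k 3^k / k! = (18)^k / k!.
For k = 16: 18^16/16! = 121439531096594251776/20922789888000 = 5083731656658/875875.

5083731656658/875875


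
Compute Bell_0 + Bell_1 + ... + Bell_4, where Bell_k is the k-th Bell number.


Recall Bell_k counts set partitions of a k-set (with Bell_0 = 1 by convention).
Bell_0 through Bell_4: 1, 1, 2, 5, 15
Sum = 1 + 1 + 2 + 5 + 15 = 24.

24


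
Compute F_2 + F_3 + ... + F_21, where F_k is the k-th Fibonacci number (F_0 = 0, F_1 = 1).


Use the identity sum_{k=0}^{N} F_k = F_{N+2} - 1 (which follows from F_{k+2} - F_{k+1} = F_k). Then
sum_{k=2}^{21} F_k = (F_{23} - 1) - (F_{3} - 1) = F_{23} - F_{3}.
Computing: F_{23} = 28657, F_{3} = 2, so
Sum = 28657 - 2 = 28655.

28655


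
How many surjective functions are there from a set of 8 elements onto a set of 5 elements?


By inclusion-exclusion on which target elements are missed, the number of surjections from an n-set onto a k-set is
surj(n, k) = sum_{j=0}^{k} (-1)^j C(k, j) (k - j)^n.
Equivalently surj(n, k) = k! * S(n, k), where S(n, k) is the Stirling number of the second kind.
For n = 8, k = 5:
S(8, 5) = 1050, so
surj = 5! * 1050 = 120 * 1050 = 126000.

126000


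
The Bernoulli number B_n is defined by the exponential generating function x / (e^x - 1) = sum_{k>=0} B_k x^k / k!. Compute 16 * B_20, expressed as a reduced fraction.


Bernoulli numbers can also be computed recursively via B_0 = 1 and sum_{j=0}^{m} C(m+1, j) B_j = 0 for m >= 1. Odd-index Bernoulli numbers vanish for k >= 3.
Computing B_20 = -174611/330, so 16 * B_20 = 16 * -174611/330 = -1396888/165.

-1396888/165


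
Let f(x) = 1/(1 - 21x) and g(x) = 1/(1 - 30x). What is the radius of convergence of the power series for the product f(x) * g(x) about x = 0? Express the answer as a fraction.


The radius of 1/(1 - 21x) is 1/21 (nearest singularity at x = 1/21), and the radius of 1/(1 - 30x) is 1/30.
The product f(x)*g(x) = 1/((1 - 21x)(1 - 30x)) has singularities at both 1/21 and 1/30, so its radius of convergence is the distance to the nearest one:
min(1/21, 1/30) = 1/30.

1/30


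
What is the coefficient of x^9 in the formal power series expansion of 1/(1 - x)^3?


The expansion 1/(1 - x)^r = sum_{k>=0} C(k + r - 1, r - 1) x^k follows from the multiset / negative-binomial theorem (or from repeated differentiation of the geometric series).
For r = 3 and k = 9:
C(11, 2) = 39916800 / (2 * 362880) = 55.

55


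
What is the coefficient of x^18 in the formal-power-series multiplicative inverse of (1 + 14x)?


The inverse is 1/(1 + 14x). Apply the geometric identity 1/(1 - y) = sum_{k>=0} y^k with y = -14x:
1/(1 + 14x) = sum_{k>=0} (-14)^k x^k.
So the coefficient of x^18 is (-14)^18 = 426878854210636742656.

426878854210636742656


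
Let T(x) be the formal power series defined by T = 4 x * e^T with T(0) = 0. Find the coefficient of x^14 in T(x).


Apply the Lagrange inversion formula: if T = 4 x * phi(T) with phi(t) = e^t, then
[x^n] T = 4^n * (1/n) [t^(n-1)] phi(t)^n = 4^n * (1/n) [t^(n-1)] e^(n t) = 4^n * (1/n) * n^(n-1) / (n-1)! = 4^n * n^(n-1) / n!.
When c = 1 this is the Cayley count of rooted labeled trees on n vertices, divided by n!.
For n = 14: 4^14 * 14^13 / 14! = 268435456 * 793714773254144/87178291200 = 2123138423672799232/868725.

2123138423672799232/868725


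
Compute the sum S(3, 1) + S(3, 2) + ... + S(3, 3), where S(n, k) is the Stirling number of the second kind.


By definition, S(n, k) counts partitions of an n-set into exactly k nonempty blocks.
Computing row n = 3 for k = 1..3:
S(3, k): 1, 3, 1
Sum = 5. (This equals Bell_3 since the sum runs over all k.)

5


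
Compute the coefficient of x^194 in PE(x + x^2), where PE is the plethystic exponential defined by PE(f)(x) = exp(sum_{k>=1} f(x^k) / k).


With f(x) = x + x^2, the exponent is sum_{k>=1} (x^k + x^(2k)) / k = -ln(1 - x) - ln(1 - x^2). Exponentiating:
PE(x + x^2) = 1 / ((1 - x)(1 - x^2)).
This is the generating function for partitions of n into parts of size 1 or 2. The number of 2's can be any j in 0..97, and the rest are 1's, so
[x^194] = floor(194/2) + 1 = 98.

98


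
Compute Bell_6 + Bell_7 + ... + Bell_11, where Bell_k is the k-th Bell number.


Recall Bell_k counts set partitions of a k-set (with Bell_0 = 1 by convention).
Bell_6 through Bell_11: 203, 877, 4140, 21147, 115975, 678570
Sum = 203 + 877 + 4140 + 21147 + 115975 + 678570 = 820912.

820912


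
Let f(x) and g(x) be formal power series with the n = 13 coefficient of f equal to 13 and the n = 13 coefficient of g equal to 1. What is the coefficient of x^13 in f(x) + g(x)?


Addition of formal power series is termwise.
The coefficient of x^13 in f + g = 13 + 1
= 14

14


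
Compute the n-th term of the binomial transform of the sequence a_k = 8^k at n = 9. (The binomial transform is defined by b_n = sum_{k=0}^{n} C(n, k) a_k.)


With a_k = 8^k, b_n = sum_{k=0}^{n} C(n, k) 8^k = (1 + 8)^n by the binomial theorem.
For n = 9: (1 + 8)^9 = 9^9 = 387420489.

387420489


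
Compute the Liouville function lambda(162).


The Liouville function is lambda(k) = (-1)^Omega(k), where Omega(k) counts the prime factors of k with multiplicity.
Factoring: 162 = 2 * 3 * 3 * 3 * 3, so Omega(162) = 5.
lambda(162) = (-1)^5 = -1.

-1


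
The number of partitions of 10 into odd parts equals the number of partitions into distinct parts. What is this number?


Computing partitions of 10 into odd parts (1, 3, 5, ...):
Using the generating function prod_{k>=0} 1/(1-x^(2k+1)),
the count is 10

10


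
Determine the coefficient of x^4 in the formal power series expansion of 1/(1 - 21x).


The geometric series identity gives 1/(1 - c x) = sum_{k>=0} c^k x^k, so the coefficient of x^k is c^k.
Here c = 21 and k = 4.
Computing: 21^4 = 194481

194481


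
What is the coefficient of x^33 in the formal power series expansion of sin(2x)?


The Maclaurin series is sin(t) = sum_{k>=0} (-1)^k t^(2k+1) / (2k+1)!, so substituting t = 2x, only odd powers of x are nonzero, with coefficient of x^(2k+1) equal to (-1)^k 2^(2k+1) / (2k+1)!.
Write 33 = 2*16 + 1, giving the coefficient (-1)^16 * 2^33 / 33! = 8589934592/8683317618811886495518194401280000000 = 4/4043484860477916195764296875.

4/4043484860477916195764296875


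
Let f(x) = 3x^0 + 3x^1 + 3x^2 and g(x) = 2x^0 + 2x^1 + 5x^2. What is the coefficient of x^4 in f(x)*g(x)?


Cauchy product at x^4:
3*5
= 15

15


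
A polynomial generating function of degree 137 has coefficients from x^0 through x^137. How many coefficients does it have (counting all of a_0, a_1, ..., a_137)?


A polynomial of degree 137 takes the form a_0 + a_1 x + ... + a_137 x^137.
The number of coefficients is 137 + 1 = 138.

138


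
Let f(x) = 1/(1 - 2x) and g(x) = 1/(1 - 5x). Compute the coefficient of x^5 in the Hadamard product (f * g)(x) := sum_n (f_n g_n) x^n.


f has coefficients f_k = 2^k and g has coefficients g_k = 5^k, so the Hadamard product has coefficient (f*g)_k = 2^k * 5^k = 10^k.
For k = 5: 10^5 = 100000.

100000


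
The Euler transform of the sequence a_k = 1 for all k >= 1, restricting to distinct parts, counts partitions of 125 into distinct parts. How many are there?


Partitions of 125 into distinct parts can be computed via generating function.
Product (1+x)(1+x^2)(1+x^3)...
The coefficient of x^125 = 3207086

3207086


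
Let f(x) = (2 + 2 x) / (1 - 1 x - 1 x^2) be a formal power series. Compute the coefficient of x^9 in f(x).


Write f(x) = sum_{k>=0} a_k x^k. Multiplying both sides by 1 - 1 x - 1 x^2 gives
(1 - 1 x - 1 x^2) sum_{k>=0} a_k x^k = 2 + 2 x.
Matching coefficients:
 x^0: a_0 = 2
 x^1: a_1 - 1 a_0 = 2  =>  a_1 = 1*2 + 2 = 4
 x^k (k >= 2): a_k = 1 a_{k-1} + 1 a_{k-2}.
Iterating: a_2 = 6, a_3 = 10, a_4 = 16, a_5 = 26, a_6 = 42, a_7 = 68, a_8 = 110, a_9 = 178.
So the coefficient of x^9 is 178.

178


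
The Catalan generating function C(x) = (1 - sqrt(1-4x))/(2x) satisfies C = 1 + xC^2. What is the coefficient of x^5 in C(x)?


Substituting x -> x scales the n-th coefficient by 1, so [x^5] C(x) = C_5.
C_5 = C(2*5, 5)/(6) = 252/6 = 42.
= 42.

42


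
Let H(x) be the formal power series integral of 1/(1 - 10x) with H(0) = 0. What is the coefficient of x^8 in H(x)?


1/(1 - 10x) = sum_{k>=0} 10^k x^k. Integrating termwise with H(0) = 0:
H(x) = sum_{k>=0} 10^k x^(k+1) / (k+1) = sum_{m>=1} 10^(m-1) x^m / m.
For m = 8: 10^7/8 = 10000000/8 = 1250000.

1250000


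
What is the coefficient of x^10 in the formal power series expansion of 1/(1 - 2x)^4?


The general identity 1/(1 - c x)^r = sum_{k>=0} c^k C(k + r - 1, r - 1) x^k follows by substituting y = c x into 1/(1 - y)^r = sum_{k>=0} C(k + r - 1, r - 1) y^k.
For c = 2, r = 4, k = 10:
2^10 * C(13, 3) = 1024 * 286 = 292864.

292864


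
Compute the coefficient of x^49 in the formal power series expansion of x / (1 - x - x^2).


Let f(x) = sum_{k>=0} a_k x^k. Multiplying f(x) * (1 - x - x^2) = x and matching coefficients gives a_0 = 0, a_1 = 1, and a_k = a_{k-1} + a_{k-2} for k >= 2. These are the Fibonacci numbers F_k.
Iterating from F_0 = 0, F_1 = 1:
F_0=0, F_1=1, F_2=1, F_3=2, F_4=3, F_5=5, F_6=8, F_7=13, F_8=21, F_9=34, ...
F_49 = 7778742049.

7778742049


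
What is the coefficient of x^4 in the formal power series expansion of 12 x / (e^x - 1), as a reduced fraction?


The exponential generating function for Bernoulli numbers is
x / (e^x - 1) = sum_{k>=0} B_k x^k / k!.
So the coefficient of x^4 in 12 x / (e^x - 1) is 12 B_4 / 4!.
Computing: B_4 = -1/30, 4! = 24, giving
12 * -1/30 / 24 = -1/60.

-1/60


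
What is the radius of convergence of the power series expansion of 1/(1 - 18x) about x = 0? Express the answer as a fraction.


Expanding 1/(1 - 18x) = sum_{k>=0} 18^k x^k, the series converges when |18x| < 1, i.e., |x| < 1/18.
So the radius of convergence is 1/18 = 1/18.

1/18


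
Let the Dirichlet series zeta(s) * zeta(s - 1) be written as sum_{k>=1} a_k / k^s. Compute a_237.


Convolution gives a_k = sum_{d | k} d * 1 = sum_{d | k} d = sigma(k), the sum of positive divisors of k.
For k = 237, the divisors are 1, 3, 79, 237, so
sigma(237) = 1 + 3 + 79 + 237 = 320.

320


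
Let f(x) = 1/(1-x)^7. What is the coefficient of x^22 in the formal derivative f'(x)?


Differentiate: d/dx [ 1/(1-x)^r ] = r / (1-x)^(r+1).
Here r = 7, so f'(x) = 7 / (1-x)^8.
The expansion of 1/(1-x)^(r+1) has coefficient of x^n equal to C(n+r, r).
So the coefficient of x^22 in f'(x) is
7 * C(29, 7) = 7 * 1560780 = 10925460

10925460


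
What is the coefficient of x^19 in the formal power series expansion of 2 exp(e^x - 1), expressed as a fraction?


exp(e^x - 1) is the exponential generating function for the Bell numbers Bell_k: exp(e^x - 1) = sum_{k>=0} Bell_k x^k / k!.
So the coefficient of x^19 in 2 exp(e^x - 1) is 2 Bell_19 / 19!.
Computing: Bell_19 = 5832742205057 and 19! = 121645100408832000, giving
2 * 5832742205057/121645100408832000 = 5832742205057/60822550204416000.

5832742205057/60822550204416000


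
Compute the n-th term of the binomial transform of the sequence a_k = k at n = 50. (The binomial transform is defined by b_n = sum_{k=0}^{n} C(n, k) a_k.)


With a_k = k, b_n = sum_{k=0}^{n} C(n, k) k. Using k * C(n, k) = n * C(n-1, k-1) gives b_n = n * sum_{k>=1} C(n-1, k-1) = n * 2^(n-1).
For n = 50: 50 * 2^49 = 50 * 562949953421312 = 28147497671065600.

28147497671065600


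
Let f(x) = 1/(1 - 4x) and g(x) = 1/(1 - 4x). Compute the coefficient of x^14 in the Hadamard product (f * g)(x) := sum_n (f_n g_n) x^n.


f has coefficients f_k = 4^k and g has coefficients g_k = 4^k, so the Hadamard product has coefficient (f*g)_k = 4^k * 4^k = 16^k.
For k = 14: 16^14 = 72057594037927936.

72057594037927936


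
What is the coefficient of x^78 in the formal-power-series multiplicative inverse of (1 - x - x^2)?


Let the inverse be f(x) = sum_{k>=0} a_k x^k. From f(x) * (1 - x - x^2) = 1 and matching coefficients:
 x^0: a_0 = 1.
 x^1: a_1 - a_0 = 0, so a_1 = 1.
 x^k (k >= 2): a_k - a_{k-1} - a_{k-2} = 0, i.e. a_k = a_{k-1} + a_{k-2}.
This is the Fibonacci-type recurrence shifted so that a_0 = a_1 = 1.
Iterating: a_0=1, a_1=1, a_2=2, a_3=3, a_4=5, a_5=8, a_6=13, a_7=21, a_8=34, a_9=55, ...
a_78 = 14472334024676221.

14472334024676221


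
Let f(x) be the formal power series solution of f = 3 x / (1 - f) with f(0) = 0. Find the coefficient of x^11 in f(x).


Apply Lagrange inversion: f = 3 x * phi(f) with phi(t) = 1/(1 - t), so
[x^n] f = 3^n * (1/n) [t^(n-1)] phi(t)^n = 3^n * (1/n) [t^(n-1)] (1 - t)^(-n) = 3^n * (1/n) C(2n - 2, n - 1) = 3^n * C_{n-1}.
For n = 11: C_10 = C(20, 10) / 11 = 184756/11 = 16796.
With the 3^11 = 177147 factor, the coefficient is 177147 * 16796 = 2975361012.

2975361012


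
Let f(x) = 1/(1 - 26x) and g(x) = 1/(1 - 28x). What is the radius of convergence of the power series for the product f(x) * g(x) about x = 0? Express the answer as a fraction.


The radius of 1/(1 - 26x) is 1/26 (nearest singularity at x = 1/26), and the radius of 1/(1 - 28x) is 1/28.
The product f(x)*g(x) = 1/((1 - 26x)(1 - 28x)) has singularities at both 1/26 and 1/28, so its radius of convergence is the distance to the nearest one:
min(1/26, 1/28) = 1/28.

1/28
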